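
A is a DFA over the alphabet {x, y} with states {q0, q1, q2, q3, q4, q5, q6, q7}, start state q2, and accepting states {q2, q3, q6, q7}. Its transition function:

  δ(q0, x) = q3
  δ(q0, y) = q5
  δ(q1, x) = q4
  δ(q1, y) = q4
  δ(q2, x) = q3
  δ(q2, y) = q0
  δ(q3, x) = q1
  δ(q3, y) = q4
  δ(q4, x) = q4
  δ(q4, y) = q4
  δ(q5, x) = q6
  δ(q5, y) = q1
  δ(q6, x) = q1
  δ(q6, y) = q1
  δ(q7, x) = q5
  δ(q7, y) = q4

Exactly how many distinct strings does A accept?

4

The useful subgraph on states {q0, q2, q3, q5, q6} is acyclic, so L(A) is finite; the longest accepting path visits 4 useful states, giving maximum string length 3.
Counting accepting paths from q2 by length: 1 of length 0, 1 of length 1, 1 of length 2, 1 of length 3. Total 4.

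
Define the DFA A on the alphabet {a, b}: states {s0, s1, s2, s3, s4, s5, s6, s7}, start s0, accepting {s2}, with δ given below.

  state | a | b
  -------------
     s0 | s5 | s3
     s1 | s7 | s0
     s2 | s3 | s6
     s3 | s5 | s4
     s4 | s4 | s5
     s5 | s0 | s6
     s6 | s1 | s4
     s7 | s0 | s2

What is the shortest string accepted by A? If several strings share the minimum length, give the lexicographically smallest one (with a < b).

abaab

A breadth-first search from s0 reaches an accepting state first via the path s0 → s5 → s6 → s1 → s7 → s2 on input abaab.
No string of length < 5 is accepted (BFS exhausts all shorter strings without reaching an accepting state), and abaab is the lexicographically least accepting string of length 5.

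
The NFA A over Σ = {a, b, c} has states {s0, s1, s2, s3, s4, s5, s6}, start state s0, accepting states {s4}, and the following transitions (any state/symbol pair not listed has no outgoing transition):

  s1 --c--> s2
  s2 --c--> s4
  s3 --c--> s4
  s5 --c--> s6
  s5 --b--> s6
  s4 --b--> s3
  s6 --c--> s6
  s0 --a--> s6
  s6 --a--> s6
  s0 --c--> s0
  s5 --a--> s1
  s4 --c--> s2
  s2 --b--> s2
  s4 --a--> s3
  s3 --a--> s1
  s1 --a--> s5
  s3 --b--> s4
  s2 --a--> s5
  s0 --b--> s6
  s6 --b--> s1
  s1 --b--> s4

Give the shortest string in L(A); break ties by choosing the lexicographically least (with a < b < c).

A breadth-first search from s0 reaches an accepting state first via the path s0 → s6 → s1 → s4 on input abb.
No string of length < 3 is accepted (BFS exhausts all shorter strings without reaching an accepting state), and abb is the lexicographically least accepting string of length 3.

abb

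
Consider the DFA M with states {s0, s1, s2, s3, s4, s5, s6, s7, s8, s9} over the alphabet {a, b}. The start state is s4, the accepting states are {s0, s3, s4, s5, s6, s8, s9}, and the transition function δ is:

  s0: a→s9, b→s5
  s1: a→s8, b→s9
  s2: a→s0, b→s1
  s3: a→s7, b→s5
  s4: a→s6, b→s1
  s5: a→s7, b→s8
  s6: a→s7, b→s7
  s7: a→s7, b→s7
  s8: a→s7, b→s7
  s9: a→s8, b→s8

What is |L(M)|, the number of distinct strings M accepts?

6

The useful subgraph on states {s1, s4, s6, s8, s9} is acyclic, so L(M) is finite; the longest accepting path visits 4 useful states, giving maximum string length 3.
Counting accepting paths from s4 by length: 1 of length 0, 1 of length 1, 2 of length 2, 2 of length 3. Total 6.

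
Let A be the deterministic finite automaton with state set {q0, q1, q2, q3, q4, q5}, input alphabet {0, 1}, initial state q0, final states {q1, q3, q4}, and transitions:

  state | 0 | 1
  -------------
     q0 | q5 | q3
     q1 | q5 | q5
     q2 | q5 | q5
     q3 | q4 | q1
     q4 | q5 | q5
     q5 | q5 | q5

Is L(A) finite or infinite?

The useful states (reachable from q0 and able to reach an accepting state) are {q0, q1, q3, q4}.
Restricted to these states the transition graph has no cycle, so every accepting path has bounded length and L is finite.

finite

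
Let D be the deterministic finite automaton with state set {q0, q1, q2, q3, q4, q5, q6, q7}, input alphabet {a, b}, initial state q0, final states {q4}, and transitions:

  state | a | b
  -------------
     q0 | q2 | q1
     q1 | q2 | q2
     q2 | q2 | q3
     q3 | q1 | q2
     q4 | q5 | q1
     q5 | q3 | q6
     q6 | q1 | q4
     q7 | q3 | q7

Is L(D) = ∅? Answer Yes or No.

Yes

The states reachable from the start state are {q0, q1, q2, q3}.
None of the accepting states {q4} is reachable, so no string is accepted and L(D) = ∅.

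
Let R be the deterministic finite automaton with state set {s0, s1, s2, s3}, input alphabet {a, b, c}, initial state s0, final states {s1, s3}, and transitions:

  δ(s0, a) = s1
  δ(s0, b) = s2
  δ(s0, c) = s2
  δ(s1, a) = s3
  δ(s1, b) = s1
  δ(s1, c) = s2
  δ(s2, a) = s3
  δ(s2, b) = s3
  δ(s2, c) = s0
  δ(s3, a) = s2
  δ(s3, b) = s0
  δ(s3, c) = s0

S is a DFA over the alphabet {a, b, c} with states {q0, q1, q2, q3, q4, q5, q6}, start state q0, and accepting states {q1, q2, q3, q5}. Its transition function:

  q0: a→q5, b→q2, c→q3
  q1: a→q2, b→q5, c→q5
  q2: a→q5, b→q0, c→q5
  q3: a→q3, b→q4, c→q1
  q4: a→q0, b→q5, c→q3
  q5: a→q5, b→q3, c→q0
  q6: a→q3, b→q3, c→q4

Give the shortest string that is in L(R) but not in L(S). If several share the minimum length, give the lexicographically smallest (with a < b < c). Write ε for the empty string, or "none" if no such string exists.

The string bb is accepted by R but not by S.
No shorter string lies in the difference, and bb is the lexicographically first length-2 string in L(R) \ L(S).

bb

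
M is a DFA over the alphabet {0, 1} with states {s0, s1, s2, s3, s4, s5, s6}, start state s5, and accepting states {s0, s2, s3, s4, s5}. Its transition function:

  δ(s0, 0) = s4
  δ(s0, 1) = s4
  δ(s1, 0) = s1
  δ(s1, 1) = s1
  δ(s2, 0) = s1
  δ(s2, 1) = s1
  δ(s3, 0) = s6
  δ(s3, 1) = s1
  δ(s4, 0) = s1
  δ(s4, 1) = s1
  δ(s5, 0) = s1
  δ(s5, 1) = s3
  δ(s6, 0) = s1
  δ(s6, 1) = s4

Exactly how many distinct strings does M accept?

3

The useful subgraph on states {s3, s4, s5, s6} is acyclic, so L(M) is finite; the longest accepting path visits 4 useful states, giving maximum string length 3.
Counting accepting paths from s5 by length: 1 of length 0, 1 of length 1, 1 of length 3. Total 3.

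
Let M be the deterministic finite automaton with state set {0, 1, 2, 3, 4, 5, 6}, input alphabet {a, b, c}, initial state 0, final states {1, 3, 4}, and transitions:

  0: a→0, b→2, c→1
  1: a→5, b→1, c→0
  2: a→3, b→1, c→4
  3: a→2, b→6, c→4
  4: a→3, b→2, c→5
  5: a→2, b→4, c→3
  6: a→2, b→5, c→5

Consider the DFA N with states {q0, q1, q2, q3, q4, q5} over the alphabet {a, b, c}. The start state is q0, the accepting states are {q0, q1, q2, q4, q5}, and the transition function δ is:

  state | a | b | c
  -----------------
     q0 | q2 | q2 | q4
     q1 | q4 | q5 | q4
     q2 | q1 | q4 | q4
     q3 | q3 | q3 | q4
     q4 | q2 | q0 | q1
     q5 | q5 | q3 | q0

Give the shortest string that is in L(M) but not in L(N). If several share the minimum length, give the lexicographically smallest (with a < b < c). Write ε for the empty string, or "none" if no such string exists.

The string aabb is accepted by M but not by N.
No shorter string lies in the difference, and aabb is the lexicographically first length-4 string in L(M) \ L(N).

aabb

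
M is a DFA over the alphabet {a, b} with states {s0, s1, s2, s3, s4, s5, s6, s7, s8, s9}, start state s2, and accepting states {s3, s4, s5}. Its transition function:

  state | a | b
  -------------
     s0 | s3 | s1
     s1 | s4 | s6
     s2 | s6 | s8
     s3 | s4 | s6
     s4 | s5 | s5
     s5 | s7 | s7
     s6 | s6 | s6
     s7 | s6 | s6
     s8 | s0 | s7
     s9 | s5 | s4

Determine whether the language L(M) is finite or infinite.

finite

The useful states (reachable from s2 and able to reach an accepting state) are {s0, s1, s2, s3, s4, s5, s8}.
Restricted to these states the transition graph has no cycle, so every accepting path has bounded length and L is finite.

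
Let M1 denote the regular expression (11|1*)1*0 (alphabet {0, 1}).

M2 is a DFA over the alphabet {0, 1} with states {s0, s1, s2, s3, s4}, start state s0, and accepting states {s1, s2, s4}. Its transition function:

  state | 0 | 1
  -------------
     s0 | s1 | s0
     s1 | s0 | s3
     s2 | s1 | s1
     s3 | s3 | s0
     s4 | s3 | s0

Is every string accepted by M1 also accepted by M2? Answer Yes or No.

Yes

Converting the expression M1 to a DFA (subset construction, then merging equivalent states) gives the minimal DFA with states {r0, r1, r2}, start state r0, accepting states {r1} and transitions r0: 0→r1, 1→r0; r1: 0→r2, 1→r2; r2: 0→r2, 1→r2.
Exploring the product automaton M1 × M2 from the start pair (r0, s0), following both machines on each input symbol, reaches 5 state pairs: (r0, s0), (r1, s1), (r2, s0), (r2, s3), (r2, s1).
M1 accepts in {r1} and M2 accepts in {s1, s2, s4}. The reachable pairs whose M1-component is accepting are (r1, s1); in each of them the M2-component is accepting too, so the product for L(M1) \ L(M2) (M1-component accepting, M2-component rejecting) has no reachable accepting pair and the difference is empty.
Hence every string in L(M1) is also in L(M2).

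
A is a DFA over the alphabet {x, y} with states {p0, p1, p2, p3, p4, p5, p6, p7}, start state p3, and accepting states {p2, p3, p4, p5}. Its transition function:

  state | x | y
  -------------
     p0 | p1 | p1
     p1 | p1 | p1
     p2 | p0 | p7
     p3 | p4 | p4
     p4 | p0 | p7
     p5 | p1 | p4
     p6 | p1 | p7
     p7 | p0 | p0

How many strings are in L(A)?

3

The useful subgraph on states {p3, p4} is acyclic, so L(A) is finite; the longest accepting path visits 2 useful states, giving maximum string length 1.
Counting accepting paths from p3 by length: 1 of length 0, 2 of length 1. Total 3.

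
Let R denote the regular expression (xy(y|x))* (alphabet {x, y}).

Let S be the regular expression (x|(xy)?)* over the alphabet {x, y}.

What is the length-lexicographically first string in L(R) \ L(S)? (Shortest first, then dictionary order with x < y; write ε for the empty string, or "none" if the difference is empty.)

The string xyy is accepted by R but not by S.
No shorter string lies in the difference, and xyy is the lexicographically first length-3 string in L(R) \ L(S).

xyy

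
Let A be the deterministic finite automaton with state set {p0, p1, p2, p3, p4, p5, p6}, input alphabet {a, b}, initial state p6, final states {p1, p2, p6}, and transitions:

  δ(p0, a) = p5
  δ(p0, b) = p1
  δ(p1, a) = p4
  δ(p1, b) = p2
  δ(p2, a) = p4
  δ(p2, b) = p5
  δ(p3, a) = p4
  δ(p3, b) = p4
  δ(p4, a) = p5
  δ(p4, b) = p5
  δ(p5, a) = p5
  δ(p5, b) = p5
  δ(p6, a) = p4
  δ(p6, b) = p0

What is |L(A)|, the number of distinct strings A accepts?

3

The useful subgraph on states {p0, p1, p2, p6} is acyclic, so L(A) is finite; the longest accepting path visits 4 useful states, giving maximum string length 3.
Counting accepting paths from p6 by length: 1 of length 0, 1 of length 2, 1 of length 3. Total 3.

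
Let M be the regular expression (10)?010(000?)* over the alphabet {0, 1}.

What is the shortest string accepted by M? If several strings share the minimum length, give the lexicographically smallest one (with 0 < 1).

010

By inspection of the expression, no string of length less than 3 matches, and 010 is the lexicographically first match of length 3.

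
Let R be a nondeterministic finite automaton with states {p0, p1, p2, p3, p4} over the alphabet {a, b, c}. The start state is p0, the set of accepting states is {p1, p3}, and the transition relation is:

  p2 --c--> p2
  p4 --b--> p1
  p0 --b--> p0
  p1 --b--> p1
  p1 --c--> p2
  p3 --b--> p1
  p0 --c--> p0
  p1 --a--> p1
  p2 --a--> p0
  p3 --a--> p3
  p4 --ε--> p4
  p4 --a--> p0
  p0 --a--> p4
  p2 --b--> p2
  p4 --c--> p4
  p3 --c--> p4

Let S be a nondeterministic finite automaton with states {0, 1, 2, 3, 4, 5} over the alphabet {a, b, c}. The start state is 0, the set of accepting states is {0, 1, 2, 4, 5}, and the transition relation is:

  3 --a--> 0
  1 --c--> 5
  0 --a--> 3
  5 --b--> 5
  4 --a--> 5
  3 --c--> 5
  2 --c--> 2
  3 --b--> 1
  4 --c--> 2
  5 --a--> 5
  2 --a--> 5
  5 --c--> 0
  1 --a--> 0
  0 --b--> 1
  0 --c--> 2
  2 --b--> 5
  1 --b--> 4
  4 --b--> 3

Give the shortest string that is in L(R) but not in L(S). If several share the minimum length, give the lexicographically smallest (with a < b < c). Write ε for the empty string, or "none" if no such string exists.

The string abaa is accepted by R but not by S.
No shorter string lies in the difference, and abaa is the lexicographically first length-4 string in L(R) \ L(S).

abaa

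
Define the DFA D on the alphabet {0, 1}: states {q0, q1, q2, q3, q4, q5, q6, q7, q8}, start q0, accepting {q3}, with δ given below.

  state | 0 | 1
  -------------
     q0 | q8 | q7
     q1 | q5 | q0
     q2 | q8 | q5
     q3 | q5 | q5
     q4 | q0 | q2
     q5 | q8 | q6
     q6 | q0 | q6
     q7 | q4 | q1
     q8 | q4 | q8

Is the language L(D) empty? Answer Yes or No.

The states reachable from the start state are {q0, q1, q2, q4, q5, q6, q7, q8}.
None of the accepting states {q3} is reachable, so no string is accepted and L(D) = ∅.

Yes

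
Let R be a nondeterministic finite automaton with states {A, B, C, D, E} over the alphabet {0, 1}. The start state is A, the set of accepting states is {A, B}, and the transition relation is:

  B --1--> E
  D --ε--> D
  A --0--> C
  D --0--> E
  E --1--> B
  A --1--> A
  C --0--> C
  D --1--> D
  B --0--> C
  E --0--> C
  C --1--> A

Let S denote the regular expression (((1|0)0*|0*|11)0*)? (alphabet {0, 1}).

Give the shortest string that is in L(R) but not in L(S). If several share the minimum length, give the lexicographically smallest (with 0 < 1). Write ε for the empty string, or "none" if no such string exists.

01

The string 01 is accepted by R but not by S.
No shorter string lies in the difference, and 01 is the lexicographically first length-2 string in L(R) \ L(S).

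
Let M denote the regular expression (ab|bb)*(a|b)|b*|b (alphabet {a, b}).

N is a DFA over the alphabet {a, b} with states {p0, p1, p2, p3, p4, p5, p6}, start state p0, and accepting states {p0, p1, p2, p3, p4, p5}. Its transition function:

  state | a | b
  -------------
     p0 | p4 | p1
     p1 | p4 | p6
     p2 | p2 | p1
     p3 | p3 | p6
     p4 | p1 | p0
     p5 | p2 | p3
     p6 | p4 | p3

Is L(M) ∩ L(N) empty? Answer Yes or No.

No

The empty string ε is accepted by both M and N.
Hence L(M) ∩ L(N) ≠ ∅.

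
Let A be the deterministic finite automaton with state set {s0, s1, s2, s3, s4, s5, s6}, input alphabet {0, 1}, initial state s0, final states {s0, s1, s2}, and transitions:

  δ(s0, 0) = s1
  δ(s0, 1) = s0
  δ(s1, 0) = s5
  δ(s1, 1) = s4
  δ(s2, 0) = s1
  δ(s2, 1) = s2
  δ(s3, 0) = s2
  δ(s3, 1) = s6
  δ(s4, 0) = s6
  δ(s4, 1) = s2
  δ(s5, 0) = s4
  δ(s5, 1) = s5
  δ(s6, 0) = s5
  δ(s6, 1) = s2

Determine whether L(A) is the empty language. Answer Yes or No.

The empty string ε is accepted: the run s0 ends in the accepting state s0.
Since at least one string is accepted, L(A) is not empty.

No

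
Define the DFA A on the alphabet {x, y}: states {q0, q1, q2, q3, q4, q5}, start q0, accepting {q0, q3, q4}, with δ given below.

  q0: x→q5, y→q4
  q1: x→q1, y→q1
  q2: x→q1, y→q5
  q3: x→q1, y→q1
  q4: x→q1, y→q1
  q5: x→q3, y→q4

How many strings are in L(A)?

The useful subgraph on states {q0, q3, q4, q5} is acyclic, so L(A) is finite; the longest accepting path visits 3 useful states, giving maximum string length 2.
Counting accepting paths from q0 by length: 1 of length 0, 1 of length 1, 2 of length 2. Total 4.

4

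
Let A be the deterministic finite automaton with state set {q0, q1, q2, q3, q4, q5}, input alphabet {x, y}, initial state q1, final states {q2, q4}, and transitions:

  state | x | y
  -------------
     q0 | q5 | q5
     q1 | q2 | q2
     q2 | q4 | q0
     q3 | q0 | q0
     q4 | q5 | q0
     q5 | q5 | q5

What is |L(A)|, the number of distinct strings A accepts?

The useful subgraph on states {q1, q2, q4} is acyclic, so L(A) is finite; the longest accepting path visits 3 useful states, giving maximum string length 2.
Counting accepting paths from q1 by length: 2 of length 1, 2 of length 2. Total 4.

4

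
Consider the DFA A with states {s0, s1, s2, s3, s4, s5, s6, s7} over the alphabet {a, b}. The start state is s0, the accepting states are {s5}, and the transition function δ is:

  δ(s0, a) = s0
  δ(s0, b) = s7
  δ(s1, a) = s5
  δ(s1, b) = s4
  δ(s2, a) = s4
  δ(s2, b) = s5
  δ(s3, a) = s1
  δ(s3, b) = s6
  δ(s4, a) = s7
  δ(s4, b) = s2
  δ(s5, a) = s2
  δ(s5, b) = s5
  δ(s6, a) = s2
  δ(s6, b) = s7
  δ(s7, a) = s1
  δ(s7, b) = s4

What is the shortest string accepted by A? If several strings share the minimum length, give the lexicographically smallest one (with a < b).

A breadth-first search from s0 reaches an accepting state first via the path s0 → s7 → s1 → s5 on input baa.
No string of length < 3 is accepted (BFS exhausts all shorter strings without reaching an accepting state), and baa is the lexicographically least accepting string of length 3.

baa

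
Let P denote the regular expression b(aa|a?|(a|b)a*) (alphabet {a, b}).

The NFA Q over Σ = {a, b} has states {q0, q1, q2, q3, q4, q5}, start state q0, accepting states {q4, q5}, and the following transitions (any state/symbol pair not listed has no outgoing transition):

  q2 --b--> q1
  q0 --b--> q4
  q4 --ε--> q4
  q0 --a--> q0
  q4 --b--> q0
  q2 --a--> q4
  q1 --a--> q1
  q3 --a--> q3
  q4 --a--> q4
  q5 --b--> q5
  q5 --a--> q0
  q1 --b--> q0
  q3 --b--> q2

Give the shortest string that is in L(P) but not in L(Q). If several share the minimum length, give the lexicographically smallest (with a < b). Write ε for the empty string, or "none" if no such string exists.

bb

The string bb is accepted by P but not by Q.
No shorter string lies in the difference, and bb is the lexicographically first length-2 string in L(P) \ L(Q).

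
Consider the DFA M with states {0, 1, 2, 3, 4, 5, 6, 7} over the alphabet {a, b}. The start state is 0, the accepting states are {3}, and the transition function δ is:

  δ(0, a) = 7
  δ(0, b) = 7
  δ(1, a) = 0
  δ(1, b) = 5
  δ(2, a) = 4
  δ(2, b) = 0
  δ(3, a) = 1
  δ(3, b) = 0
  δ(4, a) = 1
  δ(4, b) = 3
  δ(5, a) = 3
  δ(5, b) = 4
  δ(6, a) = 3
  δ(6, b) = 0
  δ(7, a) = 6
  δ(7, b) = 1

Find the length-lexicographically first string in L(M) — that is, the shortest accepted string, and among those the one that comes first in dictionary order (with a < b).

A breadth-first search from 0 reaches an accepting state first via the path 0 → 7 → 6 → 3 on input aaa.
No string of length < 3 is accepted (BFS exhausts all shorter strings without reaching an accepting state), and aaa is the lexicographically least accepting string of length 3.

aaa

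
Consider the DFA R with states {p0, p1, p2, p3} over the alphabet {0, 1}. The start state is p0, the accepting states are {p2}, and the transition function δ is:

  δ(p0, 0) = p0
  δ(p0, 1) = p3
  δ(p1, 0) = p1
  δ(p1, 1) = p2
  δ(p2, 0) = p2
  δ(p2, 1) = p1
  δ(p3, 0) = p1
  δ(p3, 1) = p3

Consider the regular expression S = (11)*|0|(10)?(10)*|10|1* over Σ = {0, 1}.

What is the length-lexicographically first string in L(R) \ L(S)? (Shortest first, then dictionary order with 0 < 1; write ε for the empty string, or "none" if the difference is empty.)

101

The string 101 is accepted by R but not by S.
No shorter string lies in the difference, and 101 is the lexicographically first length-3 string in L(R) \ L(S).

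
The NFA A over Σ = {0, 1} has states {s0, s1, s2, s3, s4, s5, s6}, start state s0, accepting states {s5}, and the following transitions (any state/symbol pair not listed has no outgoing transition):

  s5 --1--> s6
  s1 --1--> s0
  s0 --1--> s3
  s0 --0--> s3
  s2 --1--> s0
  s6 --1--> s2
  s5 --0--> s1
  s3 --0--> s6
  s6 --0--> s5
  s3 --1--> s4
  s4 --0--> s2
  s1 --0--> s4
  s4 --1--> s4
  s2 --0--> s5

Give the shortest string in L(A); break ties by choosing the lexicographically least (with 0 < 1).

000

A breadth-first search from s0 reaches an accepting state first via the path s0 → s3 → s6 → s5 on input 000.
No string of length < 3 is accepted (BFS exhausts all shorter strings without reaching an accepting state), and 000 is the lexicographically least accepting string of length 3.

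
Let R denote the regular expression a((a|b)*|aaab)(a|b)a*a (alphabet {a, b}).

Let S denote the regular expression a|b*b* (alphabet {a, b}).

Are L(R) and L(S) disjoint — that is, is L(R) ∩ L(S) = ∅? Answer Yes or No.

Converting the expression R to a DFA (subset construction, then merging equivalent states) gives the minimal DFA with states {r0, r1, r2, r3, r4}, start state r0, accepting states {r4} and transitions r0: a→r1, b→r2; r1: a→r3, b→r3; r2: a→r2, b→r2; r3: a→r4, b→r3; r4: a→r4, b→r3.
Converting the expression S to a DFA (subset construction, then merging equivalent states) gives the minimal DFA with states {s0, s1, s2, s3}, start state s0, accepting states {s0, s1, s2} and transitions s0: a→s1, b→s2; s1: a→s3, b→s3; s2: a→s3, b→s2; s3: a→s3, b→s3.
Exploring the product automaton R × S from the start pair (r0, s0), following both machines on each input symbol, reaches 6 state pairs: (r0, s0), (r1, s1), (r2, s2), (r3, s3), (r2, s3), (r4, s3).
R accepts in {r4} and S accepts in {s0, s1, s2}; no reachable pair has both components accepting, so no string drives both machines to acceptance simultaneously and L(R) ∩ L(S) = ∅.
So no string is accepted by both, and the intersection is empty.

Yes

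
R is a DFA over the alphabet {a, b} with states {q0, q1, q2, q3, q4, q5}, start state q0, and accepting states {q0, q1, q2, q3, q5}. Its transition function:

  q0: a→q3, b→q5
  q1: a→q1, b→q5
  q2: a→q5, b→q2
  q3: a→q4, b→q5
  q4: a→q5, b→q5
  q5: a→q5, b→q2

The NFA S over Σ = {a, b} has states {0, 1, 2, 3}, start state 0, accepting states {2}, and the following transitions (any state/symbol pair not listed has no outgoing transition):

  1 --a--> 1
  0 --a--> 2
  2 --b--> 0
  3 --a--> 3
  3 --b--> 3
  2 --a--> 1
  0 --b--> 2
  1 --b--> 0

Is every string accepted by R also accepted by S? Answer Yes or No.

No

The empty string ε is in L(R) but not in L(S).
So L(R) ⊄ L(S).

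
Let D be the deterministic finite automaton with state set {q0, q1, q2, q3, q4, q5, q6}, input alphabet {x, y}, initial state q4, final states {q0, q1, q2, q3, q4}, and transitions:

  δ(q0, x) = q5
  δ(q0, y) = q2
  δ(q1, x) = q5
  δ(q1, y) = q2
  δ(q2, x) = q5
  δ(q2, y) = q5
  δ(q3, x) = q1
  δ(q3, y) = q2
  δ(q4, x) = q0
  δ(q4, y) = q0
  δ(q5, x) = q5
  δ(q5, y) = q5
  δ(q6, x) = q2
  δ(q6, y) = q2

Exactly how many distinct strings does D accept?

The useful subgraph on states {q0, q2, q4} is acyclic, so L(D) is finite; the longest accepting path visits 3 useful states, giving maximum string length 2.
Counting accepting paths from q4 by length: 1 of length 0, 2 of length 1, 2 of length 2. Total 5.

5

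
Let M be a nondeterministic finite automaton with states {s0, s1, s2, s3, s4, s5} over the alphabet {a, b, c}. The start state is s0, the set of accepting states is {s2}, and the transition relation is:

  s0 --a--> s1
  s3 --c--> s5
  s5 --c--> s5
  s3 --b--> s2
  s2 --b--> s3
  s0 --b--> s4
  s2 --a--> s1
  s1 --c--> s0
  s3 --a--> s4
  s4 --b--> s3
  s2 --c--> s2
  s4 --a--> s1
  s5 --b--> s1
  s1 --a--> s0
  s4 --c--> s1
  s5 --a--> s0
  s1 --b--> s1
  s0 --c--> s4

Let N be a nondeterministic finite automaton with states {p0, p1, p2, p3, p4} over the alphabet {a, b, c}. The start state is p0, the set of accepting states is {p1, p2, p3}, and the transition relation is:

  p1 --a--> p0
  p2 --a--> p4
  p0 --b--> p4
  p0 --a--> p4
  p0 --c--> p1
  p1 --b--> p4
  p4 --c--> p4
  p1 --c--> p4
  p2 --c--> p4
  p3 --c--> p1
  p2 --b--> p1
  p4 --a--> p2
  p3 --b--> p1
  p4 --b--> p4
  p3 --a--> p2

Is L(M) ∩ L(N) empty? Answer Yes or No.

Exploring the product automaton M × N from the start pair (s0, p0), following both machines on each input symbol, reaches 16 state pairs: (s0, p0), (s1, p4), (s4, p4), (s4, p1), (s0, p2), (s0, p4), (s1, p2), (s3, p4), (s1, p0), (s1, p1), (s4, p2), (s2, p4), (s5, p4), (s0, p1), (s3, p1), (s4, p0).
M accepts in {s2} and N accepts in {p1, p2, p3}; no reachable pair has both components accepting, so no string drives both machines to acceptance simultaneously and L(M) ∩ L(N) = ∅.
So no string is accepted by both, and the intersection is empty.

Yes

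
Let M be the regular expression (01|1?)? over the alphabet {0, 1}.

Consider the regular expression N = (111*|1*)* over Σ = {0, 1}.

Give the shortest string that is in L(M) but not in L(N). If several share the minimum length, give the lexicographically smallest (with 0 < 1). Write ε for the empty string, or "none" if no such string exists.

The string 01 is accepted by M but not by N.
No shorter string lies in the difference, and 01 is the lexicographically first length-2 string in L(M) \ L(N).

01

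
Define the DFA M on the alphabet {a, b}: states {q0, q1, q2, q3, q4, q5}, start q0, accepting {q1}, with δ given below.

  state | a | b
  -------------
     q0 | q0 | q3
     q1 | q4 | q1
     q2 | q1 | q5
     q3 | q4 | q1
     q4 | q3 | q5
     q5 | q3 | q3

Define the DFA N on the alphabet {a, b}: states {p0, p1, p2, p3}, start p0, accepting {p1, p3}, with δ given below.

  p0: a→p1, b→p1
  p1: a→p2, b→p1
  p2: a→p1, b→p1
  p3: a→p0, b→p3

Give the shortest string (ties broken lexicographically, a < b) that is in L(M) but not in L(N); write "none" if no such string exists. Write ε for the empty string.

none

Exploring the product automaton M × N from the start pair (q0, p0), following both machines on each input symbol, reaches 9 state pairs: (q0, p0), (q0, p1), (q3, p1), (q0, p2), (q4, p2), (q1, p1), (q5, p1), (q3, p2), (q4, p1).
M accepts in {q1} and N accepts in {p1, p3}. The reachable pairs whose M-component is accepting are (q1, p1); in each of them the N-component is accepting too, so the product for L(M) \ L(N) (M-component accepting, N-component rejecting) has no reachable accepting pair and the difference is empty.
So every string accepted by M is also accepted by N: L(M) \ L(N) = ∅ and there is no such string.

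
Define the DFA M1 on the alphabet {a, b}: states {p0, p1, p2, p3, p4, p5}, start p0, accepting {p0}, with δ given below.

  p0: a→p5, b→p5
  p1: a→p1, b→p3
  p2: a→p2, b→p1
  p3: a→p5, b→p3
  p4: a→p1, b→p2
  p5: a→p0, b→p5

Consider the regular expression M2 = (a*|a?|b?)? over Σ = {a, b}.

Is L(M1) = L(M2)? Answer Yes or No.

The string ba is accepted by M1 but rejected by M2.
So L(M1) ≠ L(M2).

No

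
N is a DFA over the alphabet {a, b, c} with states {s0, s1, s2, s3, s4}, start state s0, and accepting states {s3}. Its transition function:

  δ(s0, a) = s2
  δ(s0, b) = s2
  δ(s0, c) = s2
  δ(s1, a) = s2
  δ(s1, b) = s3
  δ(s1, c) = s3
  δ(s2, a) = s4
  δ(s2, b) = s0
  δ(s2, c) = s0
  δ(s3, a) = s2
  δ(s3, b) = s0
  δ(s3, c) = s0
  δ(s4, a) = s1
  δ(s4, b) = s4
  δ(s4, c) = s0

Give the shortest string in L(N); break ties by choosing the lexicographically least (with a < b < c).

A breadth-first search from s0 reaches an accepting state first via the path s0 → s2 → s4 → s1 → s3 on input aaab.
No string of length < 4 is accepted (BFS exhausts all shorter strings without reaching an accepting state), and aaab is the lexicographically least accepting string of length 4.

aaab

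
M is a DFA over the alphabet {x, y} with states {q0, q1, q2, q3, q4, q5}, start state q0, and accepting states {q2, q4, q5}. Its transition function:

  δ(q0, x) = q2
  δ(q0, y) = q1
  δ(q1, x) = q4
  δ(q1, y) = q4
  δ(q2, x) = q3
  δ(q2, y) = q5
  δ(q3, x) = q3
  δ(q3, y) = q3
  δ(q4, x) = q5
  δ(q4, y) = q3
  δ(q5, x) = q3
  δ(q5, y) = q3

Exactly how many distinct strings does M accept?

The useful subgraph on states {q0, q1, q2, q4, q5} is acyclic, so L(M) is finite; the longest accepting path visits 4 useful states, giving maximum string length 3.
Counting accepting paths from q0 by length: 1 of length 1, 3 of length 2, 2 of length 3. Total 6.

6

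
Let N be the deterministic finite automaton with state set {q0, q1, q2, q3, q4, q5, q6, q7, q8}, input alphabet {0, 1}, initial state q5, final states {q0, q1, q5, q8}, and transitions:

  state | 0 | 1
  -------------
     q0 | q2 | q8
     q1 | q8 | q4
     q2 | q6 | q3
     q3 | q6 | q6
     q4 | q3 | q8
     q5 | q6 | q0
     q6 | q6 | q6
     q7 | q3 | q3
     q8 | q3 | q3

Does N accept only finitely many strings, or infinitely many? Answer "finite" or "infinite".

The useful states (reachable from q5 and able to reach an accepting state) are {q0, q5, q8}.
Restricted to these states the transition graph has no cycle, so every accepting path has bounded length and L is finite.

finite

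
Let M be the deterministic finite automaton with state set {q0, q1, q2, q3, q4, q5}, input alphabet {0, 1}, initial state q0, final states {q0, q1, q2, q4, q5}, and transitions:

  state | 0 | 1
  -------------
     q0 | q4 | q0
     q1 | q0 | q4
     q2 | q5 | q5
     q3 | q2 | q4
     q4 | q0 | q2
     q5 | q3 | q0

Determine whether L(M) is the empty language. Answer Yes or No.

No

The empty string ε is accepted: the run q0 ends in the accepting state q0.
Since at least one string is accepted, L(M) is not empty.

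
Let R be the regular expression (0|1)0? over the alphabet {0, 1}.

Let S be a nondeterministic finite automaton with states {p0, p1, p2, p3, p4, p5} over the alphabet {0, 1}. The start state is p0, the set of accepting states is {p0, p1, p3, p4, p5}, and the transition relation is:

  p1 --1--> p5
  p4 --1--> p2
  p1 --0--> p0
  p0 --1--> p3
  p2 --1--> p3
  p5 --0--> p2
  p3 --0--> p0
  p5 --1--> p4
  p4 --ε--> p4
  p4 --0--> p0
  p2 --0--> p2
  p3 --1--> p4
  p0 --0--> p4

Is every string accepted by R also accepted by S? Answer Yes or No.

Yes

Converting the expression R to a DFA (subset construction, then merging equivalent states) gives the minimal DFA with states {r0, r1, r2, r3}, start state r0, accepting states {r1, r2} and transitions r0: 0→r1, 1→r1; r1: 0→r2, 1→r3; r2: 0→r3, 1→r3; r3: 0→r3, 1→r3.
Exploring the product automaton R × S from the start pair (r0, p0), following both machines on each input symbol, reaches 8 state pairs: (r0, p0), (r1, p4), (r1, p3), (r2, p0), (r3, p2), (r3, p4), (r3, p3), (r3, p0).
R accepts in {r1, r2} and S accepts in {p0, p1, p3, p4, p5}. The reachable pairs whose R-component is accepting are (r1, p4), (r1, p3), (r2, p0); in each of them the S-component is accepting too, so the product for L(R) \ L(S) (R-component accepting, S-component rejecting) has no reachable accepting pair and the difference is empty.
Hence every string in L(R) is also in L(S).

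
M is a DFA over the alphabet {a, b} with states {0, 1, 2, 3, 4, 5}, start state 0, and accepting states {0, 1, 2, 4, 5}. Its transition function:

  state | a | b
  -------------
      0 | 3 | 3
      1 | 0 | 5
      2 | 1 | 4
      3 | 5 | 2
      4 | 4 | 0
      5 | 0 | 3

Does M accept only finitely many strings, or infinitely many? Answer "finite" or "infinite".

State 0 is reachable from the start and can reach an accepting state, and it lies on the cycle 0 → 3 → 2 → 1 → 0.
Traversing that cycle any number of times yields accepted strings of unbounded length, so the language is infinite.

infinite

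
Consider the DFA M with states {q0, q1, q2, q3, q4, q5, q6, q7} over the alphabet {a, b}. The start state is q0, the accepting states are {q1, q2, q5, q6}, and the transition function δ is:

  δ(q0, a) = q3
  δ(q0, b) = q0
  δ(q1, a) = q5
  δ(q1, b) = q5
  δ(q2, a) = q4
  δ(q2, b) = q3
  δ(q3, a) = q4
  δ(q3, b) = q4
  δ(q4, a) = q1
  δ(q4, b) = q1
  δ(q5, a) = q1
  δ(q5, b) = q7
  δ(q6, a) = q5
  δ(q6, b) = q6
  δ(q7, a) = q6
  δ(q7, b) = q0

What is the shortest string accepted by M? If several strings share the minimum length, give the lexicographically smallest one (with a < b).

aaa

A breadth-first search from q0 reaches an accepting state first via the path q0 → q3 → q4 → q1 on input aaa.
No string of length < 3 is accepted (BFS exhausts all shorter strings without reaching an accepting state), and aaa is the lexicographically least accepting string of length 3.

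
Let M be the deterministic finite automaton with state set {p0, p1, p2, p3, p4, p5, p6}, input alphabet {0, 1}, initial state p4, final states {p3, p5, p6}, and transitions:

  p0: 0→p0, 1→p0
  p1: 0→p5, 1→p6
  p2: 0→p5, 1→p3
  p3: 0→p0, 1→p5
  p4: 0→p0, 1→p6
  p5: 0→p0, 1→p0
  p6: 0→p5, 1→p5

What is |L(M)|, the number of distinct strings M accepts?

3

The useful subgraph on states {p4, p5, p6} is acyclic, so L(M) is finite; the longest accepting path visits 3 useful states, giving maximum string length 2.
Counting accepting paths from p4 by length: 1 of length 1, 2 of length 2. Total 3.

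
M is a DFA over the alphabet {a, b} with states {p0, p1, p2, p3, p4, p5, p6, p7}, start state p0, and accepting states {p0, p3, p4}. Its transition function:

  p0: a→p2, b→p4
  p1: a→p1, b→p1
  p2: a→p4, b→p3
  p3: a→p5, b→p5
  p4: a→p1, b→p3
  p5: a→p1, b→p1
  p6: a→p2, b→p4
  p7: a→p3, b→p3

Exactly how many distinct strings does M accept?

The useful subgraph on states {p0, p2, p3, p4} is acyclic, so L(M) is finite; the longest accepting path visits 4 useful states, giving maximum string length 3.
Counting accepting paths from p0 by length: 1 of length 0, 1 of length 1, 3 of length 2, 1 of length 3. Total 6.

6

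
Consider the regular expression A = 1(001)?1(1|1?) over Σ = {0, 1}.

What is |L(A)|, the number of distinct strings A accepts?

The expression has no Kleene star, so L(A) is finite. Expanding the alternatives gives {11, 111, 10011, 100111}.
That is 1 of length 2, 1 of length 3, 1 of length 5, 1 of length 6: 4 strings in all.

4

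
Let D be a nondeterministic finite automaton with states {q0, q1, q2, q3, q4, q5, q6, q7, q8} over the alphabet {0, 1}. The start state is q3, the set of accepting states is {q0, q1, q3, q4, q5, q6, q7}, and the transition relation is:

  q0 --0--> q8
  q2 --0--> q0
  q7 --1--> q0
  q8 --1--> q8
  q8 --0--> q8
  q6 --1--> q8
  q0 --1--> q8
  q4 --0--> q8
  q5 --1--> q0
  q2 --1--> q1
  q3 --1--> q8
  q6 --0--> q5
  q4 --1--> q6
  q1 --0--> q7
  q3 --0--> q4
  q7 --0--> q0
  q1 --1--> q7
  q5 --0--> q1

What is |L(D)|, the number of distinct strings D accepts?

The useful subgraph on states {q0, q1, q3, q4, q5, q6, q7} is acyclic, so L(D) is finite; the longest accepting path visits 7 useful states, giving maximum string length 6.
Counting accepting paths from q3 by length: 1 of length 0, 1 of length 1, 1 of length 2, 1 of length 3, 2 of length 4, 2 of length 5, 4 of length 6. Total 12.

12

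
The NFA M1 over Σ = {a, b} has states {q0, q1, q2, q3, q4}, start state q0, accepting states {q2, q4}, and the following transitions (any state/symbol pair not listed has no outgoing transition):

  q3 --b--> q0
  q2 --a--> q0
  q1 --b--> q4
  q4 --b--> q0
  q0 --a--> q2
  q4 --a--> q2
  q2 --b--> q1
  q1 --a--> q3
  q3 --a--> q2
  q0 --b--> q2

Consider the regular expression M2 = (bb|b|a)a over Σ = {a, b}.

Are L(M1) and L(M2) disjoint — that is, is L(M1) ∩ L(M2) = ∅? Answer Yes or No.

Yes

Converting the expression M2 to a DFA (subset construction, then merging equivalent states) gives the minimal DFA with states {r0, r1, r2, r3, r4}, start state r0, accepting states {r3} and transitions r0: a→r1, b→r2; r1: a→r3, b→r4; r2: a→r3, b→r1; r3: a→r4, b→r4; r4: a→r4, b→r4.
Exploring the product automaton M1 × M2 from the start pair (q0, r0), following both machines on each input symbol, reaches 11 state pairs: (q0, r0), (q2, r1), (q2, r2), (q0, r3), (q1, r4), (q1, r1), (q2, r4), (q3, r4), (q4, r4), (q3, r3), (q0, r4).
M1 accepts in {q2, q4} and M2 accepts in {r3}; no reachable pair has both components accepting, so no string drives both machines to acceptance simultaneously and L(M1) ∩ L(M2) = ∅.
So no string is accepted by both, and the intersection is empty.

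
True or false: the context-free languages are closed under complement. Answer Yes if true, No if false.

CFLs are closed under union, so if they were also closed under complement they would be closed under intersection by De Morgan (L₁ ∩ L₂ is the complement of the union of the complements). But {aⁿbⁿcᵐ} ∩ {aᵐbⁿcⁿ} = {aⁿbⁿcⁿ} is not context-free although both operands are.

No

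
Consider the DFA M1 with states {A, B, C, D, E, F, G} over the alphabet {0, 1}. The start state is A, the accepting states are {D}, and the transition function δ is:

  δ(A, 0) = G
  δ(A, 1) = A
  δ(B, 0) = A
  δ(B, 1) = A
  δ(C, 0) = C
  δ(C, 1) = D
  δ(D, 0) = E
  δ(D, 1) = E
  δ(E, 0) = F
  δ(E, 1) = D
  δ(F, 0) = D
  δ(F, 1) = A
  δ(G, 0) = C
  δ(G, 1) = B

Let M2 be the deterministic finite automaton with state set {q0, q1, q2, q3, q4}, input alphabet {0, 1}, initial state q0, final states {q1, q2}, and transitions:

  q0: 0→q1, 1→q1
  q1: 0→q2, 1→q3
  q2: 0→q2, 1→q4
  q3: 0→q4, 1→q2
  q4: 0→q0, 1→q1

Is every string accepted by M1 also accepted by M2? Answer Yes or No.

The string 001 is in L(M1) but not in L(M2).
So L(M1) ⊄ L(M2).

No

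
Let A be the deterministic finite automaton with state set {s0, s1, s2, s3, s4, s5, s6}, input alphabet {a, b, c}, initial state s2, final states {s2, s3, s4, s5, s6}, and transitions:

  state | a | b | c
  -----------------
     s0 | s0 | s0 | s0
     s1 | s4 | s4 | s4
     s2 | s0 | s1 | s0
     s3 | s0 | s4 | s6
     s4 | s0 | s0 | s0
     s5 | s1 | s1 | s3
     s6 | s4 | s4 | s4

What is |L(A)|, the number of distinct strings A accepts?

The useful subgraph on states {s1, s2, s4} is acyclic, so L(A) is finite; the longest accepting path visits 3 useful states, giving maximum string length 2.
Counting accepting paths from s2 by length: 1 of length 0, 3 of length 2. Total 4.

4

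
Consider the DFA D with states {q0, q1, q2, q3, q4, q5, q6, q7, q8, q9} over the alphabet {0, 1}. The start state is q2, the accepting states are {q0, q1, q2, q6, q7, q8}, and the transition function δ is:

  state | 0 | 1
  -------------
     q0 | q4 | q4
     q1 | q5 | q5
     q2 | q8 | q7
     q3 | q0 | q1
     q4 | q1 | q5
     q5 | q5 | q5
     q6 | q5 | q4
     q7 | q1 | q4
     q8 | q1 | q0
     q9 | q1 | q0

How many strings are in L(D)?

The useful subgraph on states {q0, q1, q2, q4, q7, q8} is acyclic, so L(D) is finite; the longest accepting path visits 5 useful states, giving maximum string length 4.
Counting accepting paths from q2 by length: 1 of length 0, 2 of length 1, 3 of length 2, 1 of length 3, 2 of length 4. Total 9.

9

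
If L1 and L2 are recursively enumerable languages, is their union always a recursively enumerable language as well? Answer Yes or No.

Simulate recognisers for L₁ and L₂ in parallel, alternating one step of each, and accept as soon as either accepts.
So the recursively enumerable languages are closed under union.

Yes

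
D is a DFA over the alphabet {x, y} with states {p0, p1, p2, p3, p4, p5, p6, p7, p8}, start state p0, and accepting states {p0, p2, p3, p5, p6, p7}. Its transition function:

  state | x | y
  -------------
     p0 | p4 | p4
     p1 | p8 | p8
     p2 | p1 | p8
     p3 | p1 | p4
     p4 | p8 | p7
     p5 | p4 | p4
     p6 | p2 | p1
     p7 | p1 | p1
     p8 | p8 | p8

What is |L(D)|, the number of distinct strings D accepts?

The useful subgraph on states {p0, p4, p7} is acyclic, so L(D) is finite; the longest accepting path visits 3 useful states, giving maximum string length 2.
Counting accepting paths from p0 by length: 1 of length 0, 2 of length 2. Total 3.

3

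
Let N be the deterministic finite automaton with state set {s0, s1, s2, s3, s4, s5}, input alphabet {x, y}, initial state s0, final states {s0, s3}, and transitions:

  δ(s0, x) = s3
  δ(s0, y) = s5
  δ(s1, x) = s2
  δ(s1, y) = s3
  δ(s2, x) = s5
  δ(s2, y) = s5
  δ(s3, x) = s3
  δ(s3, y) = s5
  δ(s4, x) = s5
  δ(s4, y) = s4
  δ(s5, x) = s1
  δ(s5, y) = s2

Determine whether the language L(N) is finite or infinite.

infinite

State s3 is reachable from the start and can reach an accepting state, and it lies on the cycle s3 → s3.
Traversing that cycle any number of times yields accepted strings of unbounded length, so the language is infinite.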